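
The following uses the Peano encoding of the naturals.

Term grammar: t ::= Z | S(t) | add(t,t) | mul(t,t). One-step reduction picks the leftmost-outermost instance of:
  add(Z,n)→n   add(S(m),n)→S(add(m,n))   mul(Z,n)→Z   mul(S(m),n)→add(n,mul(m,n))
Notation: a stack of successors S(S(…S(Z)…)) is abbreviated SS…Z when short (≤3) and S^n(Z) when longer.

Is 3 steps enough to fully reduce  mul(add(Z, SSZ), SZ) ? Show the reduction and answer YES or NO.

  start: mul(add(Z, SSZ), SZ)
  step 1: mul(SSZ, SZ)
  step 2: add(SZ, mul(SZ, SZ))
  step 3: S(add(Z, mul(SZ, SZ)))

Answer: NO — after 3 steps the term is S(add(Z, mul(SZ, SZ))), not yet normal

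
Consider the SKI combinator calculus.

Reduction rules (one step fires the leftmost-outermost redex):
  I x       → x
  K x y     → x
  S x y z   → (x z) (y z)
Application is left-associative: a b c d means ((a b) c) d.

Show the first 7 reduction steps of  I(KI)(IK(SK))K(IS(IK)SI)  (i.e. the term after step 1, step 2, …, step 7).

Answer: after 7 steps: KI

Working:
  start: I(KI)(IK(SK))K(IS(IK)SI)
  [1] KI(IK(SK))K(IS(IK)SI)
  [2] IK(IS(IK)SI)
  [3] K(IS(IK)SI)
  [4] K(S(IK)SI)
  [5] K(IKI(SI))
  [6] K(KI(SI))
  [7] KI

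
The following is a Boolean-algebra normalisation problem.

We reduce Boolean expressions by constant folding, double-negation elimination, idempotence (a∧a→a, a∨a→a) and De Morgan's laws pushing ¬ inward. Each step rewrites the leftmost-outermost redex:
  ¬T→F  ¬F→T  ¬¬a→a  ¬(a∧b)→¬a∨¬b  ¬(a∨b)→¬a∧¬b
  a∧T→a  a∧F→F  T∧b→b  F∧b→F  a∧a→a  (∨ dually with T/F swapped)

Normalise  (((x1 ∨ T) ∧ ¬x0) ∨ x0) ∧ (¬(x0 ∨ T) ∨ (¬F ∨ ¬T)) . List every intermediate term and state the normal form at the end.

Answer: normal form = ¬x0 ∨ x0  (in 9 steps)

Reduction:
  start: (((x1 ∨ T) ∧ ¬x0) ∨ x0) ∧ (¬(x0 ∨ T) ∨ (¬F ∨ ¬T))
  step 1: ((T ∧ ¬x0) ∨ x0) ∧ (¬(x0 ∨ T) ∨ (¬F ∨ ¬T))
  step 2: (¬x0 ∨ x0) ∧ (¬(x0 ∨ T) ∨ (¬F ∨ ¬T))
  step 3: (¬x0 ∨ x0) ∧ ((¬x0 ∧ ¬T) ∨ (¬F ∨ ¬T))
  step 4: (¬x0 ∨ x0) ∧ ((¬x0 ∧ F) ∨ (¬F ∨ ¬T))
  step 5: (¬x0 ∨ x0) ∧ (F ∨ (¬F ∨ ¬T))
  step 6: (¬x0 ∨ x0) ∧ (¬F ∨ ¬T)
  step 7: (¬x0 ∨ x0) ∧ (T ∨ ¬T)
  step 8: (¬x0 ∨ x0) ∧ T
  step 9: ¬x0 ∨ x0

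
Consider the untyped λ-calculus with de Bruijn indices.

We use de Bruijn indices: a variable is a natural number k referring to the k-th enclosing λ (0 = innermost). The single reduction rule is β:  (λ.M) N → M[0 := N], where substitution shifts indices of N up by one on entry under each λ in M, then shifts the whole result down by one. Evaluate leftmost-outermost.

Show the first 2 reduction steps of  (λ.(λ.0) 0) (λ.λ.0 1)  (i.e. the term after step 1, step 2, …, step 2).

Answer: after 2 steps: λ.λ.0 1

Derivation:
  start: (λ.(λ.0) 0) (λ.λ.0 1)
  →1  (λ.0) (λ.λ.0 1)
  →2  λ.λ.0 1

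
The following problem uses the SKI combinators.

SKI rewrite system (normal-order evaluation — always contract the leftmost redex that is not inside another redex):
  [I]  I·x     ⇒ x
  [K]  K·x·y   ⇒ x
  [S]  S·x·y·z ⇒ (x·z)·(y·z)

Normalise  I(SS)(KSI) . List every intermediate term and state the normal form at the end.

Answer: normal form = SSS  (in 2 steps)

Reduction:
  start: I(SS)(KSI)
  step 1: SS(KSI)
  step 2: SSS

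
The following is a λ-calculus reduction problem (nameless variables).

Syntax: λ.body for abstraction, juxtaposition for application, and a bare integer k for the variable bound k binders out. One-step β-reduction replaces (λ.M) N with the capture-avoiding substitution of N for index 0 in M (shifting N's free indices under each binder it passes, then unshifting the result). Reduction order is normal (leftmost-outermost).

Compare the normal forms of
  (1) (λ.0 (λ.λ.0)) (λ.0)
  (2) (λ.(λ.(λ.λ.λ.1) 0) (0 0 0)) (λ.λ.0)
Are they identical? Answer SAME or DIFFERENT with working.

Term A:
  start: (λ.0 (λ.λ.0)) (λ.0)
  [1] (λ.0) (λ.λ.0)
  [2] λ.λ.0

Term B:
  start: (λ.(λ.(λ.λ.λ.1) 0) (0 0 0)) (λ.λ.0)
  [1] (λ.(λ.λ.λ.1) 0) ((λ.λ.0) (λ.λ.0) (λ.λ.0))
  [2] (λ.λ.λ.1) ((λ.λ.0) (λ.λ.0) (λ.λ.0))
  [3] λ.λ.1

Answer: DIFFERENT — A ⇓ λ.λ.0, B ⇓ λ.λ.1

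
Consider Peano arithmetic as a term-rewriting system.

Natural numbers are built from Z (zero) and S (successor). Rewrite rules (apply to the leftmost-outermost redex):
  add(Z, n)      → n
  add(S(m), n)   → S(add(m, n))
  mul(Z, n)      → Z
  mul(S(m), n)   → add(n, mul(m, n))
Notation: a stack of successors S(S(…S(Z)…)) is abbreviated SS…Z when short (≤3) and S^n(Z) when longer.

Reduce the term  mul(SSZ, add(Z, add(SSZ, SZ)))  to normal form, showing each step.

  start: mul(SSZ, add(Z, add(SSZ, SZ)))
  step 1: add(add(Z, add(SSZ, SZ)), mul(SZ, add(Z, add(SSZ, SZ))))
  step 2: add(add(SSZ, SZ), mul(SZ, add(Z, add(SSZ, SZ))))
  step 3: add(S(add(SZ, SZ)), mul(SZ, add(Z, add(SSZ, SZ))))
  step 4: S(add(add(SZ, SZ), mul(SZ, add(Z, add(SSZ, SZ)))))
  step 5: S(add(S(add(Z, SZ)), mul(SZ, add(Z, add(SSZ, SZ)))))
  step 6: S(S(add(add(Z, SZ), mul(SZ, add(Z, add(SSZ, SZ))))))
  step 7: S(S(add(SZ, mul(SZ, add(Z, add(SSZ, SZ))))))
  step 8: S(S(S(add(Z, mul(SZ, add(Z, add(SSZ, SZ)))))))
  step 9: S(S(S(mul(SZ, add(Z, add(SSZ, SZ))))))
  step 10: S(S(S(add(add(Z, add(SSZ, SZ)), mul(Z, add(Z, add(SSZ, SZ)))))))
  step 11: S(S(S(add(add(SSZ, SZ), mul(Z, add(Z, add(SSZ, SZ)))))))
  step 12: S(S(S(add(S(add(SZ, SZ)), mul(Z, add(Z, add(SSZ, SZ)))))))
  step 13: S(S(S(S(add(add(SZ, SZ), mul(Z, add(Z, add(SSZ, SZ))))))))
  step 14: S(S(S(S(add(S(add(Z, SZ)), mul(Z, add(Z, add(SSZ, SZ))))))))
  step 15: S(S(S(S(S(add(add(Z, SZ), mul(Z, add(Z, add(SSZ, SZ)))))))))
  step 16: S(S(S(S(S(add(SZ, mul(Z, add(Z, add(SSZ, SZ)))))))))
  step 17: S(S(S(S(S(S(add(Z, mul(Z, add(Z, add(SSZ, SZ))))))))))
  step 18: S(S(S(S(S(S(mul(Z, add(Z, add(SSZ, SZ)))))))))
  step 19: S^6(Z)

Answer: normal form = S^6(Z)  (in 19 steps)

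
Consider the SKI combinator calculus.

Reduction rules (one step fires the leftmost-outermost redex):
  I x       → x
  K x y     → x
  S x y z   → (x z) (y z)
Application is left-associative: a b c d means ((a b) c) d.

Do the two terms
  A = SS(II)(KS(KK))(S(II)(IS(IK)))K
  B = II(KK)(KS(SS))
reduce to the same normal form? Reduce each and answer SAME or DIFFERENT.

Term A:
  start: SS(II)(KS(KK))(S(II)(IS(IK)))K
  →1  S(KS(KK))(II(KS(KK)))(S(II)(IS(IK)))K
  →2  KS(KK)(S(II)(IS(IK)))(II(KS(KK))(S(II)(IS(IK))))K
  →3  S(S(II)(IS(IK)))(II(KS(KK))(S(II)(IS(IK))))K
  →4  S(II)(IS(IK))K(II(KS(KK))(S(II)(IS(IK)))K)
  →5  IIK(IS(IK)K)(II(KS(KK))(S(II)(IS(IK)))K)
  →6  IK(IS(IK)K)(II(KS(KK))(S(II)(IS(IK)))K)
  →7  K(IS(IK)K)(II(KS(KK))(S(II)(IS(IK)))K)
  →8  IS(IK)K
  →9  S(IK)K
  →10  SKK

Term B:
  start: II(KK)(KS(SS))
  →1  I(KK)(KS(SS))
  →2  KK(KS(SS))
  →3  K

Answer: DIFFERENT — A ⇓ SKK, B ⇓ K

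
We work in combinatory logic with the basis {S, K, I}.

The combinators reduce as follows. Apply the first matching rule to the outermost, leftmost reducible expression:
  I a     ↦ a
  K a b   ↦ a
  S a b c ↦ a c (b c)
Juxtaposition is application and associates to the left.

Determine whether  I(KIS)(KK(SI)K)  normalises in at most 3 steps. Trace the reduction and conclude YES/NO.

  start: I(KIS)(KK(SI)K)
  step 1: KIS(KK(SI)K)
  step 2: I(KK(SI)K)
  step 3: KK(SI)K

Answer: NO — after 3 steps the term is KK(SI)K, not yet normal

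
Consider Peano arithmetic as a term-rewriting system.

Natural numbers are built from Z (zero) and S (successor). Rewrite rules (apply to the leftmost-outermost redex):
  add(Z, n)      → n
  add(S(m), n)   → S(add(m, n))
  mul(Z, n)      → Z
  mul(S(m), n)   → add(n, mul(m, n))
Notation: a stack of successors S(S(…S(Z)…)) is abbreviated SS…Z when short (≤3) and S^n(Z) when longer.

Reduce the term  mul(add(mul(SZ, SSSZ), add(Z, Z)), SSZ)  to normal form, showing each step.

  start: mul(add(mul(SZ, SSSZ), add(Z, Z)), SSZ)
  [1] mul(add(add(SSSZ, mul(Z, SSSZ)), add(Z, Z)), SSZ)
  [2] mul(add(S(add(SSZ, mul(Z, SSSZ))), add(Z, Z)), SSZ)
  [3] mul(S(add(add(SSZ, mul(Z, SSSZ)), add(Z, Z))), SSZ)
  [4] add(SSZ, mul(add(add(SSZ, mul(Z, SSSZ)), add(Z, Z)), SSZ))
  [5] S(add(SZ, mul(add(add(SSZ, mul(Z, SSSZ)), add(Z, Z)), SSZ)))
  [6] S(S(add(Z, mul(add(add(SSZ, mul(Z, SSSZ)), add(Z, Z)), SSZ))))
  [7] S(S(mul(add(add(SSZ, mul(Z, SSSZ)), add(Z, Z)), SSZ)))
  [8] S(S(mul(add(S(add(SZ, mul(Z, SSSZ))), add(Z, Z)), SSZ)))
  [9] S(S(mul(S(add(add(SZ, mul(Z, SSSZ)), add(Z, Z))), SSZ)))
  [10] S(S(add(SSZ, mul(add(add(SZ, mul(Z, SSSZ)), add(Z, Z)), SSZ))))
  [11] S(S(S(add(SZ, mul(add(add(SZ, mul(Z, SSSZ)), add(Z, Z)), SSZ)))))
  [12] S(S(S(S(add(Z, mul(add(add(SZ, mul(Z, SSSZ)), add(Z, Z)), SSZ))))))
  [13] S(S(S(S(mul(add(add(SZ, mul(Z, SSSZ)), add(Z, Z)), SSZ)))))
  [14] S(S(S(S(mul(add(S(add(Z, mul(Z, SSSZ))), add(Z, Z)), SSZ)))))
  [15] S(S(S(S(mul(S(add(add(Z, mul(Z, SSSZ)), add(Z, Z))), SSZ)))))
  [16] S(S(S(S(add(SSZ, mul(add(add(Z, mul(Z, SSSZ)), add(Z, Z)), SSZ))))))
  [17] S(S(S(S(S(add(SZ, mul(add(add(Z, mul(Z, SSSZ)), add(Z, Z)), SSZ)))))))
  [18] S(S(S(S(S(S(add(Z, mul(add(add(Z, mul(Z, SSSZ)), add(Z, Z)), SSZ))))))))
  [19] S(S(S(S(S(S(mul(add(add(Z, mul(Z, SSSZ)), add(Z, Z)), SSZ)))))))
  [20] S(S(S(S(S(S(mul(add(mul(Z, SSSZ), add(Z, Z)), SSZ)))))))
  [21] S(S(S(S(S(S(mul(add(Z, add(Z, Z)), SSZ)))))))
  [22] S(S(S(S(S(S(mul(add(Z, Z), SSZ)))))))
  [23] S(S(S(S(S(S(mul(Z, SSZ)))))))
  [24] S^6(Z)

Answer: normal form = S^6(Z)  (in 24 steps)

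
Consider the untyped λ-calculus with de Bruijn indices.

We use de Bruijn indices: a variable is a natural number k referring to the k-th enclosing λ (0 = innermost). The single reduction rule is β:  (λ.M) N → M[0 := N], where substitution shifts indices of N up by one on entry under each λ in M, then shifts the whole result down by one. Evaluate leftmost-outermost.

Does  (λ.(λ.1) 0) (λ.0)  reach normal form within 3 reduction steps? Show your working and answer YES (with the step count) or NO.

Answer: YES — reaches normal form λ.0 in 2 ≤ 3 steps

Derivation:
  start: (λ.(λ.1) 0) (λ.0)
  [1] (λ.λ.0) (λ.0)
  [2] λ.0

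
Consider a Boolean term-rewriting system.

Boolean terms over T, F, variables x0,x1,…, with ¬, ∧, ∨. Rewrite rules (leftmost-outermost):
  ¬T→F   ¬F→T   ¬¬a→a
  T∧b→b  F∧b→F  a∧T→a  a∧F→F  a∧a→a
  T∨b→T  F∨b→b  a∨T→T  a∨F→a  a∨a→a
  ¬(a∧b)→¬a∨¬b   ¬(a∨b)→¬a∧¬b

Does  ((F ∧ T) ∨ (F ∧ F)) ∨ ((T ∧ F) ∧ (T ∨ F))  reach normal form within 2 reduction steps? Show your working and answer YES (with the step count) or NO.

Answer: NO — after 2 steps the term is (F ∧ F) ∨ ((T ∧ F) ∧ (T ∨ F)), not yet normal

Working:
  start: ((F ∧ T) ∨ (F ∧ F)) ∨ ((T ∧ F) ∧ (T ∨ F))
  step 1: (F ∨ (F ∧ F)) ∨ ((T ∧ F) ∧ (T ∨ F))
  step 2: (F ∧ F) ∨ ((T ∧ F) ∧ (T ∨ F))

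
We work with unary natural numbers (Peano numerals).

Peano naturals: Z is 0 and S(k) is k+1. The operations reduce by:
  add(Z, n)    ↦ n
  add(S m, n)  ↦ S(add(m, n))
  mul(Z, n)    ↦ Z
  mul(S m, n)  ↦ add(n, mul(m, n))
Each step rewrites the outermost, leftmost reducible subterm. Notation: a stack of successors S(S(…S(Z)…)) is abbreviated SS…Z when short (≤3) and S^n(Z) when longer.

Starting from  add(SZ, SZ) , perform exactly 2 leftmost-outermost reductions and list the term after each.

Answer: after 2 steps: SSZ

Reduction:
  start: add(SZ, SZ)
  [1] S(add(Z, SZ))
  [2] SSZ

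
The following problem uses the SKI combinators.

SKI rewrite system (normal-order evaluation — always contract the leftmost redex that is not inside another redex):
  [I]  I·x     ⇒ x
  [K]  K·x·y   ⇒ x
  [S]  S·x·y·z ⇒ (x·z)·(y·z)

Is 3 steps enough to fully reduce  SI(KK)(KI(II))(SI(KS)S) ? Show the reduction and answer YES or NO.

  start: SI(KK)(KI(II))(SI(KS)S)
  [1] I(KI(II))(KK(KI(II)))(SI(KS)S)
  [2] KI(II)(KK(KI(II)))(SI(KS)S)
  [3] I(KK(KI(II)))(SI(KS)S)

Answer: NO — after 3 steps the term is I(KK(KI(II)))(SI(KS)S), not yet normal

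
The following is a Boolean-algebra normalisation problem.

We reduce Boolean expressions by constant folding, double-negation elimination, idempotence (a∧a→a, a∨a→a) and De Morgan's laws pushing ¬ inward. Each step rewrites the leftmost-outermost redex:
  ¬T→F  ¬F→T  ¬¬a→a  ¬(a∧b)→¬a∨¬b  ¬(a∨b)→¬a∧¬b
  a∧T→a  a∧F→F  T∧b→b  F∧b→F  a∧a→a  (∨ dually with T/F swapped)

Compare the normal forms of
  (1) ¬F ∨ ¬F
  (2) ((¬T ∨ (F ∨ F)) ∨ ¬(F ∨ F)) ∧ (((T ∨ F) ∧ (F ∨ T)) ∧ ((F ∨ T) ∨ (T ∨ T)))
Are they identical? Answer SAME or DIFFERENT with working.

Term A:
  start: ¬F ∨ ¬F
  step 1: ¬F
  step 2: T

Term B:
  start: ((¬T ∨ (F ∨ F)) ∨ ¬(F ∨ F)) ∧ (((T ∨ F) ∧ (F ∨ T)) ∧ ((F ∨ T) ∨ (T ∨ T)))
  step 1: ((F ∨ (F ∨ F)) ∨ ¬(F ∨ F)) ∧ (((T ∨ F) ∧ (F ∨ T)) ∧ ((F ∨ T) ∨ (T ∨ T)))
  step 2: ((F ∨ F) ∨ ¬(F ∨ F)) ∧ (((T ∨ F) ∧ (F ∨ T)) ∧ ((F ∨ T) ∨ (T ∨ T)))
  step 3: (F ∨ ¬(F ∨ F)) ∧ (((T ∨ F) ∧ (F ∨ T)) ∧ ((F ∨ T) ∨ (T ∨ T)))
  step 4: ¬(F ∨ F) ∧ (((T ∨ F) ∧ (F ∨ T)) ∧ ((F ∨ T) ∨ (T ∨ T)))
  step 5: (¬F ∧ ¬F) ∧ (((T ∨ F) ∧ (F ∨ T)) ∧ ((F ∨ T) ∨ (T ∨ T)))
  step 6: ¬F ∧ (((T ∨ F) ∧ (F ∨ T)) ∧ ((F ∨ T) ∨ (T ∨ T)))
  step 7: T ∧ (((T ∨ F) ∧ (F ∨ T)) ∧ ((F ∨ T) ∨ (T ∨ T)))
  step 8: ((T ∨ F) ∧ (F ∨ T)) ∧ ((F ∨ T) ∨ (T ∨ T))
  step 9: (T ∧ (F ∨ T)) ∧ ((F ∨ T) ∨ (T ∨ T))
  step 10: (F ∨ T) ∧ ((F ∨ T) ∨ (T ∨ T))
  step 11: T ∧ ((F ∨ T) ∨ (T ∨ T))
  step 12: (F ∨ T) ∨ (T ∨ T)
  step 13: T ∨ (T ∨ T)
  step 14: T

Answer: SAME — A ⇓ T, B ⇓ T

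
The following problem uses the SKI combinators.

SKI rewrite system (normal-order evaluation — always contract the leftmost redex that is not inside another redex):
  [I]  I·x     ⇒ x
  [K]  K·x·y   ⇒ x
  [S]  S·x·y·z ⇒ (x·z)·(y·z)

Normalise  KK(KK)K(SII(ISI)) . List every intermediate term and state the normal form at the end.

Answer: normal form = K  (in 2 steps)

Derivation:
  start: KK(KK)K(SII(ISI))
  step 1: KK(SII(ISI))
  step 2: K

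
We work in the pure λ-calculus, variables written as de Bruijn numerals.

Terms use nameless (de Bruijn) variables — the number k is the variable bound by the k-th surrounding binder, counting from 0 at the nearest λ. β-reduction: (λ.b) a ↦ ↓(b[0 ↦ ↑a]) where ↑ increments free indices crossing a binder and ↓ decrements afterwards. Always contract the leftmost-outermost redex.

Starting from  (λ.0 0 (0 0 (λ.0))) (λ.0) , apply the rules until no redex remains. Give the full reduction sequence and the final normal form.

Answer: normal form = λ.0  (in 5 steps)

Working:
  start: (λ.0 0 (0 0 (λ.0))) (λ.0)
  →1  (λ.0) (λ.0) ((λ.0) (λ.0) (λ.0))
  →2  (λ.0) ((λ.0) (λ.0) (λ.0))
  →3  (λ.0) (λ.0) (λ.0)
  →4  (λ.0) (λ.0)
  →5  λ.0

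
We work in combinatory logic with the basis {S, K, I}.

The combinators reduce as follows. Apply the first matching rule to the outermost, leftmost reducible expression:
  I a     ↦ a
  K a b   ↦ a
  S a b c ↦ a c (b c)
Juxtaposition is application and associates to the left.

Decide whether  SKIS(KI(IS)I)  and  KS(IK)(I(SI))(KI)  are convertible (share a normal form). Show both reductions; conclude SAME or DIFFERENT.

Term A:
  start: SKIS(KI(IS)I)
  →1  KS(IS)(KI(IS)I)
  →2  S(KI(IS)I)
  →3  S(II)
  →4  SI

Term B:
  start: KS(IK)(I(SI))(KI)
  →1  S(I(SI))(KI)
  →2  S(SI)(KI)

Answer: DIFFERENT — A ⇓ SI, B ⇓ S(SI)(KI)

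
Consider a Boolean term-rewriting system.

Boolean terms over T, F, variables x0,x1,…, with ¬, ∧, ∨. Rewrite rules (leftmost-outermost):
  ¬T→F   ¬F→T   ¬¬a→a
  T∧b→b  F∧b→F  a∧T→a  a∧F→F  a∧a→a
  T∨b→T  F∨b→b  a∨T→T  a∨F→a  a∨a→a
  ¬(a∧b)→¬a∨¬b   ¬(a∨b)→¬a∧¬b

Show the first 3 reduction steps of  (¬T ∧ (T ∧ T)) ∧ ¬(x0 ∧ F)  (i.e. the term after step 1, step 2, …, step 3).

  start: (¬T ∧ (T ∧ T)) ∧ ¬(x0 ∧ F)
  →1  (F ∧ (T ∧ T)) ∧ ¬(x0 ∧ F)
  →2  F ∧ ¬(x0 ∧ F)
  →3  F

Answer: after 3 steps: F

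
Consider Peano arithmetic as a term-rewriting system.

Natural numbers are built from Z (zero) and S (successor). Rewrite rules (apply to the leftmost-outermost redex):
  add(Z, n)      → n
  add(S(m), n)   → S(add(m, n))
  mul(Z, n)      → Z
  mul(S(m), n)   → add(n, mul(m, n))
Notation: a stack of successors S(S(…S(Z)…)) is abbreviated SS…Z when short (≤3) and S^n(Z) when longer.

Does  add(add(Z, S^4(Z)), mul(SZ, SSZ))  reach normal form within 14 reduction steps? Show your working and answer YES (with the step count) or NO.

Answer: YES — reaches normal form S^6(Z) in 11 ≤ 14 steps

Derivation:
  start: add(add(Z, S^4(Z)), mul(SZ, SSZ))
  →1  add(S^4(Z), mul(SZ, SSZ))
  →2  S(add(SSSZ, mul(SZ, SSZ)))
  →3  S(S(add(SSZ, mul(SZ, SSZ))))
  →4  S(S(S(add(SZ, mul(SZ, SSZ)))))
  →5  S(S(S(S(add(Z, mul(SZ, SSZ))))))
  →6  S(S(S(S(mul(SZ, SSZ)))))
  →7  S(S(S(S(add(SSZ, mul(Z, SSZ))))))
  →8  S(S(S(S(S(add(SZ, mul(Z, SSZ)))))))
  →9  S(S(S(S(S(S(add(Z, mul(Z, SSZ))))))))
  →10  S(S(S(S(S(S(mul(Z, SSZ)))))))
  →11  S^6(Z)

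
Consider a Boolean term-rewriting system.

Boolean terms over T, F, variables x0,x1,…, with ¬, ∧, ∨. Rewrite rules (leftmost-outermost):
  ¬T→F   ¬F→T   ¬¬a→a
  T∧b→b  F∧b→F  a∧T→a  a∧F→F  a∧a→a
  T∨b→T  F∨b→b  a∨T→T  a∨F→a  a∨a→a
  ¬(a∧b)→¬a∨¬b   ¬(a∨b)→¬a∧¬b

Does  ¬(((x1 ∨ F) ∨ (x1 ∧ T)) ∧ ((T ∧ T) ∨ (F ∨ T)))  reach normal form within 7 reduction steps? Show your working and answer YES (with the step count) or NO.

Answer: NO — after 7 steps the term is (¬x1 ∧ (¬x1 ∨ F)) ∨ ¬((T ∧ T) ∨ (F ∨ T)), not yet normal

Working:
  start: ¬(((x1 ∨ F) ∨ (x1 ∧ T)) ∧ ((T ∧ T) ∨ (F ∨ T)))
  step 1: ¬((x1 ∨ F) ∨ (x1 ∧ T)) ∨ ¬((T ∧ T) ∨ (F ∨ T))
  step 2: (¬(x1 ∨ F) ∧ ¬(x1 ∧ T)) ∨ ¬((T ∧ T) ∨ (F ∨ T))
  step 3: ((¬x1 ∧ ¬F) ∧ ¬(x1 ∧ T)) ∨ ¬((T ∧ T) ∨ (F ∨ T))
  step 4: ((¬x1 ∧ T) ∧ ¬(x1 ∧ T)) ∨ ¬((T ∧ T) ∨ (F ∨ T))
  step 5: (¬x1 ∧ ¬(x1 ∧ T)) ∨ ¬((T ∧ T) ∨ (F ∨ T))
  step 6: (¬x1 ∧ (¬x1 ∨ ¬T)) ∨ ¬((T ∧ T) ∨ (F ∨ T))
  step 7: (¬x1 ∧ (¬x1 ∨ F)) ∨ ¬((T ∧ T) ∨ (F ∨ T))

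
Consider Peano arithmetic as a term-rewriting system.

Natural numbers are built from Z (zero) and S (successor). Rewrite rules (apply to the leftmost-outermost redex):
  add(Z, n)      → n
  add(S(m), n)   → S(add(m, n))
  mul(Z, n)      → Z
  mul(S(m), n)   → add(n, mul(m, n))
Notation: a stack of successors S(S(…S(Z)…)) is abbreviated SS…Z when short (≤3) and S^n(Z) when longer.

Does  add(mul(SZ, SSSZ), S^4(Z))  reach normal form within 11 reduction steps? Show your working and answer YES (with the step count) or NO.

  start: add(mul(SZ, SSSZ), S^4(Z))
  [1] add(add(SSSZ, mul(Z, SSSZ)), S^4(Z))
  [2] add(S(add(SSZ, mul(Z, SSSZ))), S^4(Z))
  [3] S(add(add(SSZ, mul(Z, SSSZ)), S^4(Z)))
  [4] S(add(S(add(SZ, mul(Z, SSSZ))), S^4(Z)))
  [5] S(S(add(add(SZ, mul(Z, SSSZ)), S^4(Z))))
  [6] S(S(add(S(add(Z, mul(Z, SSSZ))), S^4(Z))))
  [7] S(S(S(add(add(Z, mul(Z, SSSZ)), S^4(Z)))))
  [8] S(S(S(add(mul(Z, SSSZ), S^4(Z)))))
  [9] S(S(S(add(Z, S^4(Z)))))
  [10] S^7(Z)

Answer: YES — reaches normal form S^7(Z) in 10 ≤ 11 steps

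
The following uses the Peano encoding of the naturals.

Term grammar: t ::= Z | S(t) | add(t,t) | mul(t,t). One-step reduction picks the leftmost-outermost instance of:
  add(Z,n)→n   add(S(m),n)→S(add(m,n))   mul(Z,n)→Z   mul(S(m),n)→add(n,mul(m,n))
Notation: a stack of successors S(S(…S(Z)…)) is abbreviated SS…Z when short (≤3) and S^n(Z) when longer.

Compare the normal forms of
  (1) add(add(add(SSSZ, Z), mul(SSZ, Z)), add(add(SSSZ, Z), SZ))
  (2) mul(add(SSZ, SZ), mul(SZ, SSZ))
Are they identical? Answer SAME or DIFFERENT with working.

Term A:
  start: add(add(add(SSSZ, Z), mul(SSZ, Z)), add(add(SSSZ, Z), SZ))
  →1  add(add(S(add(SSZ, Z)), mul(SSZ, Z)), add(add(SSSZ, Z), SZ))
  →2  add(S(add(add(SSZ, Z), mul(SSZ, Z))), add(add(SSSZ, Z), SZ))
  →3  S(add(add(add(SSZ, Z), mul(SSZ, Z)), add(add(SSSZ, Z), SZ)))
  →4  S(add(add(S(add(SZ, Z)), mul(SSZ, Z)), add(add(SSSZ, Z), SZ)))
  →5  S(add(S(add(add(SZ, Z), mul(SSZ, Z))), add(add(SSSZ, Z), SZ)))
  →6  S(S(add(add(add(SZ, Z), mul(SSZ, Z)), add(add(SSSZ, Z), SZ))))
  →7  S(S(add(add(S(add(Z, Z)), mul(SSZ, Z)), add(add(SSSZ, Z), SZ))))
  →8  S(S(add(S(add(add(Z, Z), mul(SSZ, Z))), add(add(SSSZ, Z), SZ))))
  →9  S(S(S(add(add(add(Z, Z), mul(SSZ, Z)), add(add(SSSZ, Z), SZ)))))
  →10  S(S(S(add(add(Z, mul(SSZ, Z)), add(add(SSSZ, Z), SZ)))))
  →11  S(S(S(add(mul(SSZ, Z), add(add(SSSZ, Z), SZ)))))
  →12  S(S(S(add(add(Z, mul(SZ, Z)), add(add(SSSZ, Z), SZ)))))
  →13  S(S(S(add(mul(SZ, Z), add(add(SSSZ, Z), SZ)))))
  →14  S(S(S(add(add(Z, mul(Z, Z)), add(add(SSSZ, Z), SZ)))))
  →15  S(S(S(add(mul(Z, Z), add(add(SSSZ, Z), SZ)))))
  →16  S(S(S(add(Z, add(add(SSSZ, Z), SZ)))))
  →17  S(S(S(add(add(SSSZ, Z), SZ))))
  →18  S(S(S(add(S(add(SSZ, Z)), SZ))))
  →19  S(S(S(S(add(add(SSZ, Z), SZ)))))
  →20  S(S(S(S(add(S(add(SZ, Z)), SZ)))))
  →21  S(S(S(S(S(add(add(SZ, Z), SZ))))))
  →22  S(S(S(S(S(add(S(add(Z, Z)), SZ))))))
  →23  S(S(S(S(S(S(add(add(Z, Z), SZ)))))))
  →24  S(S(S(S(S(S(add(Z, SZ)))))))
  →25  S^7(Z)

Term B:
  start: mul(add(SSZ, SZ), mul(SZ, SSZ))
  →1  mul(S(add(SZ, SZ)), mul(SZ, SSZ))
  →2  add(mul(SZ, SSZ), mul(add(SZ, SZ), mul(SZ, SSZ)))
  →3  add(add(SSZ, mul(Z, SSZ)), mul(add(SZ, SZ), mul(SZ, SSZ)))
  →4  add(S(add(SZ, mul(Z, SSZ))), mul(add(SZ, SZ), mul(SZ, SSZ)))
  →5  S(add(add(SZ, mul(Z, SSZ)), mul(add(SZ, SZ), mul(SZ, SSZ))))
  →6  S(add(S(add(Z, mul(Z, SSZ))), mul(add(SZ, SZ), mul(SZ, SSZ))))
  →7  S(S(add(add(Z, mul(Z, SSZ)), mul(add(SZ, SZ), mul(SZ, SSZ)))))
  →8  S(S(add(mul(Z, SSZ), mul(add(SZ, SZ), mul(SZ, SSZ)))))
  →9  S(S(add(Z, mul(add(SZ, SZ), mul(SZ, SSZ)))))
  →10  S(S(mul(add(SZ, SZ), mul(SZ, SSZ))))
  →11  S(S(mul(S(add(Z, SZ)), mul(SZ, SSZ))))
  →12  S(S(add(mul(SZ, SSZ), mul(add(Z, SZ), mul(SZ, SSZ)))))
  →13  S(S(add(add(SSZ, mul(Z, SSZ)), mul(add(Z, SZ), mul(SZ, SSZ)))))
  →14  S(S(add(S(add(SZ, mul(Z, SSZ))), mul(add(Z, SZ), mul(SZ, SSZ)))))
  →15  S(S(S(add(add(SZ, mul(Z, SSZ)), mul(add(Z, SZ), mul(SZ, SSZ))))))
  →16  S(S(S(add(S(add(Z, mul(Z, SSZ))), mul(add(Z, SZ), mul(SZ, SSZ))))))
  →17  S(S(S(S(add(add(Z, mul(Z, SSZ)), mul(add(Z, SZ), mul(SZ, SSZ)))))))
  →18  S(S(S(S(add(mul(Z, SSZ), mul(add(Z, SZ), mul(SZ, SSZ)))))))
  →19  S(S(S(S(add(Z, mul(add(Z, SZ), mul(SZ, SSZ)))))))
  →20  S(S(S(S(mul(add(Z, SZ), mul(SZ, SSZ))))))
  →21  S(S(S(S(mul(SZ, mul(SZ, SSZ))))))
  →22  S(S(S(S(add(mul(SZ, SSZ), mul(Z, mul(SZ, SSZ)))))))
  →23  S(S(S(S(add(add(SSZ, mul(Z, SSZ)), mul(Z, mul(SZ, SSZ)))))))
  →24  S(S(S(S(add(S(add(SZ, mul(Z, SSZ))), mul(Z, mul(SZ, SSZ)))))))
  →25  S(S(S(S(S(add(add(SZ, mul(Z, SSZ)), mul(Z, mul(SZ, SSZ))))))))
  →26  S(S(S(S(S(add(S(add(Z, mul(Z, SSZ))), mul(Z, mul(SZ, SSZ))))))))
  →27  S(S(S(S(S(S(add(add(Z, mul(Z, SSZ)), mul(Z, mul(SZ, SSZ)))))))))
  →28  S(S(S(S(S(S(add(mul(Z, SSZ), mul(Z, mul(SZ, SSZ)))))))))
  →29  S(S(S(S(S(S(add(Z, mul(Z, mul(SZ, SSZ)))))))))
  →30  S(S(S(S(S(S(mul(Z, mul(SZ, SSZ))))))))
  →31  S^6(Z)

Answer: DIFFERENT — A ⇓ S^7(Z), B ⇓ S^6(Z)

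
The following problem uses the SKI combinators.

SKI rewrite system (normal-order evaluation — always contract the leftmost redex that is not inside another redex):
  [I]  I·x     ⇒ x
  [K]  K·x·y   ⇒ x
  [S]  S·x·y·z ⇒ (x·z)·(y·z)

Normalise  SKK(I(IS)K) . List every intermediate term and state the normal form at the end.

Answer: normal form = SK  (in 4 steps)

Reduction:
  start: SKK(I(IS)K)
  →1  K(I(IS)K)(K(I(IS)K))
  →2  I(IS)K
  →3  ISK
  →4  SK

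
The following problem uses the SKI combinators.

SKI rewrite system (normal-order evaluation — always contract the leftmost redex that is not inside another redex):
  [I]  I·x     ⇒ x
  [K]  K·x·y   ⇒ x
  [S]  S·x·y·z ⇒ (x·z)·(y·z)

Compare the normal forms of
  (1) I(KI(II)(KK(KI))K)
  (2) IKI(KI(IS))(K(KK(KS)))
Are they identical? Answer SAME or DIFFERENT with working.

Term A:
  start: I(KI(II)(KK(KI))K)
  [1] KI(II)(KK(KI))K
  [2] I(KK(KI))K
  [3] KK(KI)K
  [4] KK

Term B:
  start: IKI(KI(IS))(K(KK(KS)))
  [1] KI(KI(IS))(K(KK(KS)))
  [2] I(K(KK(KS)))
  [3] K(KK(KS))
  [4] KK

Answer: SAME — A ⇓ KK, B ⇓ KK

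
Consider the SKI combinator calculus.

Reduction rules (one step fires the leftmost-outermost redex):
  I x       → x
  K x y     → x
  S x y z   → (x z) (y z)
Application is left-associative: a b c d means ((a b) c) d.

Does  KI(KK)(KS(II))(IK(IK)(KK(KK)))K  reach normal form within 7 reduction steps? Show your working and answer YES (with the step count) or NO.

  start: KI(KK)(KS(II))(IK(IK)(KK(KK)))K
  [1] I(KS(II))(IK(IK)(KK(KK)))K
  [2] KS(II)(IK(IK)(KK(KK)))K
  [3] S(IK(IK)(KK(KK)))K
  [4] S(K(IK)(KK(KK)))K
  [5] S(IK)K
  [6] SKK

Answer: YES — reaches normal form SKK in 6 ≤ 7 steps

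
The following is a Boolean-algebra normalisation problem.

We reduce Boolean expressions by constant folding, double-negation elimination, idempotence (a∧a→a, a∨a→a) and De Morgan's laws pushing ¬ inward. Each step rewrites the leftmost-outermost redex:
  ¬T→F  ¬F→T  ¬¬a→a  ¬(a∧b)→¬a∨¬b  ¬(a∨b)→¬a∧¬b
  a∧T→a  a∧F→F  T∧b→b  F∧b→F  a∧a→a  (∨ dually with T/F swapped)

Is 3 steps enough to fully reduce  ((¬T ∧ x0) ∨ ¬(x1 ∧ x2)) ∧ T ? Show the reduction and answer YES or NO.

  start: ((¬T ∧ x0) ∨ ¬(x1 ∧ x2)) ∧ T
  [1] (¬T ∧ x0) ∨ ¬(x1 ∧ x2)
  [2] (F ∧ x0) ∨ ¬(x1 ∧ x2)
  [3] F ∨ ¬(x1 ∧ x2)

Answer: NO — after 3 steps the term is F ∨ ¬(x1 ∧ x2), not yet normal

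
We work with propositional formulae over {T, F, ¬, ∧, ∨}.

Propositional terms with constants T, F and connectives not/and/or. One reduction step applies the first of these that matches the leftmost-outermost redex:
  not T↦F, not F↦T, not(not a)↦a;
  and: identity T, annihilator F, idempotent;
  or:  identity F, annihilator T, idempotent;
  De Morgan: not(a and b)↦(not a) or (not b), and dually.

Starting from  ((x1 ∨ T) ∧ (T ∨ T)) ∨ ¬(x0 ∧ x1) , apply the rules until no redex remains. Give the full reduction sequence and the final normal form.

  start: ((x1 ∨ T) ∧ (T ∨ T)) ∨ ¬(x0 ∧ x1)
  step 1: (T ∧ (T ∨ T)) ∨ ¬(x0 ∧ x1)
  step 2: (T ∨ T) ∨ ¬(x0 ∧ x1)
  step 3: T ∨ ¬(x0 ∧ x1)
  step 4: T

Answer: normal form = T  (in 4 steps)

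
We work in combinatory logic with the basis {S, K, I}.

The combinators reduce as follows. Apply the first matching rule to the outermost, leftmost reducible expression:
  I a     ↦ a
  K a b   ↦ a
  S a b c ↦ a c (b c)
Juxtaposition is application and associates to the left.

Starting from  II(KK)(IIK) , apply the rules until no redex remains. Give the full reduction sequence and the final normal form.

  start: II(KK)(IIK)
  [1] I(KK)(IIK)
  [2] KK(IIK)
  [3] K

Answer: normal form = K  (in 3 steps)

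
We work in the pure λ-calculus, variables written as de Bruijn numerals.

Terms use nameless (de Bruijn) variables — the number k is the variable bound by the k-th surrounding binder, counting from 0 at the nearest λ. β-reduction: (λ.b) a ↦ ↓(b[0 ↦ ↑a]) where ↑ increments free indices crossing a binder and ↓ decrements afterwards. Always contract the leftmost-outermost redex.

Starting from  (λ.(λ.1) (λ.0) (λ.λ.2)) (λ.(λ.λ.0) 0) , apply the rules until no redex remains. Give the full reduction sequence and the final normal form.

Answer: normal form = λ.0  (in 4 steps)

Working:
  start: (λ.(λ.1) (λ.0) (λ.λ.2)) (λ.(λ.λ.0) 0)
  →1  (λ.λ.(λ.λ.0) 0) (λ.0) (λ.λ.λ.(λ.λ.0) 0)
  →2  (λ.(λ.λ.0) 0) (λ.λ.λ.(λ.λ.0) 0)
  →3  (λ.λ.0) (λ.λ.λ.(λ.λ.0) 0)
  →4  λ.0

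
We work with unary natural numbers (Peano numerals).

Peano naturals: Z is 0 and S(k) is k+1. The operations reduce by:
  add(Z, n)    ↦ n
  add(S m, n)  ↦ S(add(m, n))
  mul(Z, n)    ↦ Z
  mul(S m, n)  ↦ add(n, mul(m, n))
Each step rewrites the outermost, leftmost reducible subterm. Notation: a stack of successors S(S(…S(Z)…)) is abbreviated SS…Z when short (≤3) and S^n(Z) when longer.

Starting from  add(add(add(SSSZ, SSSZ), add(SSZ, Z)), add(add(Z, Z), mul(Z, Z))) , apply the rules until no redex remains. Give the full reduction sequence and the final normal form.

Answer: normal form = S^8(Z)  (in 26 steps)

Reduction:
  start: add(add(add(SSSZ, SSSZ), add(SSZ, Z)), add(add(Z, Z), mul(Z, Z)))
  →1  add(add(S(add(SSZ, SSSZ)), add(SSZ, Z)), add(add(Z, Z), mul(Z, Z)))
  →2  add(S(add(add(SSZ, SSSZ), add(SSZ, Z))), add(add(Z, Z), mul(Z, Z)))
  →3  S(add(add(add(SSZ, SSSZ), add(SSZ, Z)), add(add(Z, Z), mul(Z, Z))))
  →4  S(add(add(S(add(SZ, SSSZ)), add(SSZ, Z)), add(add(Z, Z), mul(Z, Z))))
  →5  S(add(S(add(add(SZ, SSSZ), add(SSZ, Z))), add(add(Z, Z), mul(Z, Z))))
  →6  S(S(add(add(add(SZ, SSSZ), add(SSZ, Z)), add(add(Z, Z), mul(Z, Z)))))
  →7  S(S(add(add(S(add(Z, SSSZ)), add(SSZ, Z)), add(add(Z, Z), mul(Z, Z)))))
  →8  S(S(add(S(add(add(Z, SSSZ), add(SSZ, Z))), add(add(Z, Z), mul(Z, Z)))))
  →9  S(S(S(add(add(add(Z, SSSZ), add(SSZ, Z)), add(add(Z, Z), mul(Z, Z))))))
  →10  S(S(S(add(add(SSSZ, add(SSZ, Z)), add(add(Z, Z), mul(Z, Z))))))
  →11  S(S(S(add(S(add(SSZ, add(SSZ, Z))), add(add(Z, Z), mul(Z, Z))))))
  →12  S(S(S(S(add(add(SSZ, add(SSZ, Z)), add(add(Z, Z), mul(Z, Z)))))))
  →13  S(S(S(S(add(S(add(SZ, add(SSZ, Z))), add(add(Z, Z), mul(Z, Z)))))))
  →14  S(S(S(S(S(add(add(SZ, add(SSZ, Z)), add(add(Z, Z), mul(Z, Z))))))))
  →15  S(S(S(S(S(add(S(add(Z, add(SSZ, Z))), add(add(Z, Z), mul(Z, Z))))))))
  →16  S(S(S(S(S(S(add(add(Z, add(SSZ, Z)), add(add(Z, Z), mul(Z, Z)))))))))
  →17  S(S(S(S(S(S(add(add(SSZ, Z), add(add(Z, Z), mul(Z, Z)))))))))
  →18  S(S(S(S(S(S(add(S(add(SZ, Z)), add(add(Z, Z), mul(Z, Z)))))))))
  →19  S(S(S(S(S(S(S(add(add(SZ, Z), add(add(Z, Z), mul(Z, Z))))))))))
  →20  S(S(S(S(S(S(S(add(S(add(Z, Z)), add(add(Z, Z), mul(Z, Z))))))))))
  →21  S(S(S(S(S(S(S(S(add(add(Z, Z), add(add(Z, Z), mul(Z, Z)))))))))))
  →22  S(S(S(S(S(S(S(S(add(Z, add(add(Z, Z), mul(Z, Z)))))))))))
  →23  S(S(S(S(S(S(S(S(add(add(Z, Z), mul(Z, Z))))))))))
  →24  S(S(S(S(S(S(S(S(add(Z, mul(Z, Z))))))))))
  →25  S(S(S(S(S(S(S(S(mul(Z, Z)))))))))
  →26  S^8(Z)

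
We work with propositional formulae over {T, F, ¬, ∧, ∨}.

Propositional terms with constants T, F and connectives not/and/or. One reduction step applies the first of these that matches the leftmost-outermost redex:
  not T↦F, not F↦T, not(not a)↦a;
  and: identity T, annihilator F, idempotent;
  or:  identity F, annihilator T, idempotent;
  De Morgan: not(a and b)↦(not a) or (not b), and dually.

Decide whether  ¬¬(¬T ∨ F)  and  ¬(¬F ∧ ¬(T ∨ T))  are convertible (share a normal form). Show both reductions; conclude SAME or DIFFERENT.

Answer: DIFFERENT — A ⇓ F, B ⇓ T

Reduction:
Term A:
  start: ¬¬(¬T ∨ F)
  →1  ¬T ∨ F
  →2  ¬T
  →3  F

Term B:
  start: ¬(¬F ∧ ¬(T ∨ T))
  →1  ¬¬F ∨ ¬¬(T ∨ T)
  →2  F ∨ ¬¬(T ∨ T)
  →3  ¬¬(T ∨ T)
  →4  T ∨ T
  →5  T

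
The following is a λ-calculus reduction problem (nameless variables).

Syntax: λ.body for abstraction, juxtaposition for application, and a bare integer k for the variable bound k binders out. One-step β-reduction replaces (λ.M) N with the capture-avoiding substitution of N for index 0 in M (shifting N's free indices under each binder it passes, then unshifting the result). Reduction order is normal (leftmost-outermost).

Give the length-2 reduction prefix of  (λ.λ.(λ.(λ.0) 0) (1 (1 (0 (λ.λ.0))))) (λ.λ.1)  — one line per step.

  start: (λ.λ.(λ.(λ.0) 0) (1 (1 (0 (λ.λ.0))))) (λ.λ.1)
  →1  λ.(λ.(λ.0) 0) ((λ.λ.1) ((λ.λ.1) (0 (λ.λ.0))))
  →2  λ.(λ.0) ((λ.λ.1) ((λ.λ.1) (0 (λ.λ.0))))

Answer: after 2 steps: λ.(λ.0) ((λ.λ.1) ((λ.λ.1) (0 (λ.λ.0))))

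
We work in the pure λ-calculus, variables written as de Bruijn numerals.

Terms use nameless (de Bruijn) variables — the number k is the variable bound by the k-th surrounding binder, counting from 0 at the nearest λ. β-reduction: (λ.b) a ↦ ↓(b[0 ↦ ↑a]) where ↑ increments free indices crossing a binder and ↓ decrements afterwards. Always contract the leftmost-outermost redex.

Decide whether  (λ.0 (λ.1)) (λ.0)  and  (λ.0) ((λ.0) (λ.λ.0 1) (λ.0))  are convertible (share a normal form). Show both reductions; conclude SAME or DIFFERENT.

Answer: DIFFERENT — A ⇓ λ.λ.0, B ⇓ λ.0 (λ.0)

Derivation:
Term A:
  start: (λ.0 (λ.1)) (λ.0)
  →1  (λ.0) (λ.λ.0)
  →2  λ.λ.0

Term B:
  start: (λ.0) ((λ.0) (λ.λ.0 1) (λ.0))
  →1  (λ.0) (λ.λ.0 1) (λ.0)
  →2  (λ.λ.0 1) (λ.0)
  →3  λ.0 (λ.0)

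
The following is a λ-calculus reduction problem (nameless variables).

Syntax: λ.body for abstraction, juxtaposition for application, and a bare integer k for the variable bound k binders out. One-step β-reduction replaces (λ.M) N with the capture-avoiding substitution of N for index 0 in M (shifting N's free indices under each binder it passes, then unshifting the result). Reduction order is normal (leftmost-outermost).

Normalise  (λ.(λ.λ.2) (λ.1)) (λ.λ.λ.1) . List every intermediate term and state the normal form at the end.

  start: (λ.(λ.λ.2) (λ.1)) (λ.λ.λ.1)
  [1] (λ.λ.λ.λ.λ.1) (λ.λ.λ.λ.1)
  [2] λ.λ.λ.λ.1

Answer: normal form = λ.λ.λ.λ.1  (in 2 steps)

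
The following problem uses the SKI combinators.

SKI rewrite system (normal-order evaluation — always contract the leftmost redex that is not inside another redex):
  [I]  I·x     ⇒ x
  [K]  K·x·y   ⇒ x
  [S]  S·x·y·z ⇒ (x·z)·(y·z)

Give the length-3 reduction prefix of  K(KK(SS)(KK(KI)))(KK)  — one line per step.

  start: K(KK(SS)(KK(KI)))(KK)
  step 1: KK(SS)(KK(KI))
  step 2: K(KK(KI))
  step 3: KK

Answer: after 3 steps: KK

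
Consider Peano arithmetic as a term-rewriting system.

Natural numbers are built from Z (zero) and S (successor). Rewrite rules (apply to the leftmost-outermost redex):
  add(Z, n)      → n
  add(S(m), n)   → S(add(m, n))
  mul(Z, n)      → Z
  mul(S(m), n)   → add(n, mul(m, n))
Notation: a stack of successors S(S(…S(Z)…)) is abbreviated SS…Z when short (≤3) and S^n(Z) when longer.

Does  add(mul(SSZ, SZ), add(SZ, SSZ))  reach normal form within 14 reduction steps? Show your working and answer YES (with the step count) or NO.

  start: add(mul(SSZ, SZ), add(SZ, SSZ))
  →1  add(add(SZ, mul(SZ, SZ)), add(SZ, SSZ))
  →2  add(S(add(Z, mul(SZ, SZ))), add(SZ, SSZ))
  →3  S(add(add(Z, mul(SZ, SZ)), add(SZ, SSZ)))
  →4  S(add(mul(SZ, SZ), add(SZ, SSZ)))
  →5  S(add(add(SZ, mul(Z, SZ)), add(SZ, SSZ)))
  →6  S(add(S(add(Z, mul(Z, SZ))), add(SZ, SSZ)))
  →7  S(S(add(add(Z, mul(Z, SZ)), add(SZ, SSZ))))
  →8  S(S(add(mul(Z, SZ), add(SZ, SSZ))))
  →9  S(S(add(Z, add(SZ, SSZ))))
  →10  S(S(add(SZ, SSZ)))
  →11  S(S(S(add(Z, SSZ))))
  →12  S^5(Z)

Answer: YES — reaches normal form S^5(Z) in 12 ≤ 14 steps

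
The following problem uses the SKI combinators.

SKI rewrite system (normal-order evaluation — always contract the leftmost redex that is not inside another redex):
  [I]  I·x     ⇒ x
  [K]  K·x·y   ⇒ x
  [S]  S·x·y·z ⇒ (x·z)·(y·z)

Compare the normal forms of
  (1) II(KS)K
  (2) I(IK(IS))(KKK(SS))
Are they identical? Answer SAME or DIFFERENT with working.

Answer: SAME — A ⇓ S, B ⇓ S

Reduction:
Term A:
  start: II(KS)K
  →1  I(KS)K
  →2  KSK
  →3  S

Term B:
  start: I(IK(IS))(KKK(SS))
  →1  IK(IS)(KKK(SS))
  →2  K(IS)(KKK(SS))
  →3  IS
  →4  S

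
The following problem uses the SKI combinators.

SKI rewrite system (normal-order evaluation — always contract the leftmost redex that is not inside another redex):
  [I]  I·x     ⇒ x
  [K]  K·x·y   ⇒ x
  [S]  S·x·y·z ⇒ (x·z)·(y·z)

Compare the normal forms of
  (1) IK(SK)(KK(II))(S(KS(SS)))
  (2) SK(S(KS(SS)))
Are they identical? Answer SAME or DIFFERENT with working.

Answer: SAME — A ⇓ SK(SS), B ⇓ SK(SS)

Derivation:
Term A:
  start: IK(SK)(KK(II))(S(KS(SS)))
  step 1: K(SK)(KK(II))(S(KS(SS)))
  step 2: SK(S(KS(SS)))
  step 3: SK(SS)

Term B:
  start: SK(S(KS(SS)))
  step 1: SK(SS)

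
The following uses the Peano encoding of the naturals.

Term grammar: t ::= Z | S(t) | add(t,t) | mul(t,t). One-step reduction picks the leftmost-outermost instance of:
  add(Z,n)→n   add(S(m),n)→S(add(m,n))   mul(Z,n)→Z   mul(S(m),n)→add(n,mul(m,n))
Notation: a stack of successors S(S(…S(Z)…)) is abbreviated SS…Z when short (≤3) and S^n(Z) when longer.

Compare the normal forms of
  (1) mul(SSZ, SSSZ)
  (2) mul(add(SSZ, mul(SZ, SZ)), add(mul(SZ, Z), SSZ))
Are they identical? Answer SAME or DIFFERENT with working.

Answer: SAME — A ⇓ S^6(Z), B ⇓ S^6(Z)

Reduction:
Term A:
  start: mul(SSZ, SSSZ)
  →1  add(SSSZ, mul(SZ, SSSZ))
  →2  S(add(SSZ, mul(SZ, SSSZ)))
  →3  S(S(add(SZ, mul(SZ, SSSZ))))
  →4  S(S(S(add(Z, mul(SZ, SSSZ)))))
  →5  S(S(S(mul(SZ, SSSZ))))
  →6  S(S(S(add(SSSZ, mul(Z, SSSZ)))))
  →7  S(S(S(S(add(SSZ, mul(Z, SSSZ))))))
  →8  S(S(S(S(S(add(SZ, mul(Z, SSSZ)))))))
  →9  S(S(S(S(S(S(add(Z, mul(Z, SSSZ))))))))
  →10  S(S(S(S(S(S(mul(Z, SSSZ)))))))
  →11  S^6(Z)

Term B:
  start: mul(add(SSZ, mul(SZ, SZ)), add(mul(SZ, Z), SSZ))
  →1  mul(S(add(SZ, mul(SZ, SZ))), add(mul(SZ, Z), SSZ))
  →2  add(add(mul(SZ, Z), SSZ), mul(add(SZ, mul(SZ, SZ)), add(mul(SZ, Z), SSZ)))
  →3  add(add(add(Z, mul(Z, Z)), SSZ), mul(add(SZ, mul(SZ, SZ)), add(mul(SZ, Z), SSZ)))
  →4  add(add(mul(Z, Z), SSZ), mul(add(SZ, mul(SZ, SZ)), add(mul(SZ, Z), SSZ)))
  →5  add(add(Z, SSZ), mul(add(SZ, mul(SZ, SZ)), add(mul(SZ, Z), SSZ)))
  →6  add(SSZ, mul(add(SZ, mul(SZ, SZ)), add(mul(SZ, Z), SSZ)))
  →7  S(add(SZ, mul(add(SZ, mul(SZ, SZ)), add(mul(SZ, Z), SSZ))))
  →8  S(S(add(Z, mul(add(SZ, mul(SZ, SZ)), add(mul(SZ, Z), SSZ)))))
  →9  S(S(mul(add(SZ, mul(SZ, SZ)), add(mul(SZ, Z), SSZ))))
  →10  S(S(mul(S(add(Z, mul(SZ, SZ))), add(mul(SZ, Z), SSZ))))
  →11  S(S(add(add(mul(SZ, Z), SSZ), mul(add(Z, mul(SZ, SZ)), add(mul(SZ, Z), SSZ)))))
  →12  S(S(add(add(add(Z, mul(Z, Z)), SSZ), mul(add(Z, mul(SZ, SZ)), add(mul(SZ, Z), SSZ)))))
  →13  S(S(add(add(mul(Z, Z), SSZ), mul(add(Z, mul(SZ, SZ)), add(mul(SZ, Z), SSZ)))))
  →14  S(S(add(add(Z, SSZ), mul(add(Z, mul(SZ, SZ)), add(mul(SZ, Z), SSZ)))))
  →15  S(S(add(SSZ, mul(add(Z, mul(SZ, SZ)), add(mul(SZ, Z), SSZ)))))
  →16  S(S(S(add(SZ, mul(add(Z, mul(SZ, SZ)), add(mul(SZ, Z), SSZ))))))
  →17  S(S(S(S(add(Z, mul(add(Z, mul(SZ, SZ)), add(mul(SZ, Z), SSZ)))))))
  →18  S(S(S(S(mul(add(Z, mul(SZ, SZ)), add(mul(SZ, Z), SSZ))))))
  →19  S(S(S(S(mul(mul(SZ, SZ), add(mul(SZ, Z), SSZ))))))
  →20  S(S(S(S(mul(add(SZ, mul(Z, SZ)), add(mul(SZ, Z), SSZ))))))
  →21  S(S(S(S(mul(S(add(Z, mul(Z, SZ))), add(mul(SZ, Z), SSZ))))))
  →22  S(S(S(S(add(add(mul(SZ, Z), SSZ), mul(add(Z, mul(Z, SZ)), add(mul(SZ, Z), SSZ)))))))
  →23  S(S(S(S(add(add(add(Z, mul(Z, Z)), SSZ), mul(add(Z, mul(Z, SZ)), add(mul(SZ, Z), SSZ)))))))
  →24  S(S(S(S(add(add(mul(Z, Z), SSZ), mul(add(Z, mul(Z, SZ)), add(mul(SZ, Z), SSZ)))))))
  →25  S(S(S(S(add(add(Z, SSZ), mul(add(Z, mul(Z, SZ)), add(mul(SZ, Z), SSZ)))))))
  →26  S(S(S(S(add(SSZ, mul(add(Z, mul(Z, SZ)), add(mul(SZ, Z), SSZ)))))))
  →27  S(S(S(S(S(add(SZ, mul(add(Z, mul(Z, SZ)), add(mul(SZ, Z), SSZ))))))))
  →28  S(S(S(S(S(S(add(Z, mul(add(Z, mul(Z, SZ)), add(mul(SZ, Z), SSZ)))))))))
  →29  S(S(S(S(S(S(mul(add(Z, mul(Z, SZ)), add(mul(SZ, Z), SSZ))))))))
  →30  S(S(S(S(S(S(mul(mul(Z, SZ), add(mul(SZ, Z), SSZ))))))))
  →31  S(S(S(S(S(S(mul(Z, add(mul(SZ, Z), SSZ))))))))
  →32  S^6(Z)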